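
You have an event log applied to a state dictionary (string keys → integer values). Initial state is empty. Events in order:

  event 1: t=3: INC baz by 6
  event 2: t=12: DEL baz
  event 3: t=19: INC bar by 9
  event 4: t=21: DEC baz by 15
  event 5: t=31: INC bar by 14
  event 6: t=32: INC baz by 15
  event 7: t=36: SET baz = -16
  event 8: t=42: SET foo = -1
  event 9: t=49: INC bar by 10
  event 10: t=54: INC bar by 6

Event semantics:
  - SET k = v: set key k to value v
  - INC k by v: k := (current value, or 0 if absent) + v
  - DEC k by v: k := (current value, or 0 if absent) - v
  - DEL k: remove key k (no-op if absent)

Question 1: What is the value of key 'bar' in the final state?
Answer: 39

Derivation:
Track key 'bar' through all 10 events:
  event 1 (t=3: INC baz by 6): bar unchanged
  event 2 (t=12: DEL baz): bar unchanged
  event 3 (t=19: INC bar by 9): bar (absent) -> 9
  event 4 (t=21: DEC baz by 15): bar unchanged
  event 5 (t=31: INC bar by 14): bar 9 -> 23
  event 6 (t=32: INC baz by 15): bar unchanged
  event 7 (t=36: SET baz = -16): bar unchanged
  event 8 (t=42: SET foo = -1): bar unchanged
  event 9 (t=49: INC bar by 10): bar 23 -> 33
  event 10 (t=54: INC bar by 6): bar 33 -> 39
Final: bar = 39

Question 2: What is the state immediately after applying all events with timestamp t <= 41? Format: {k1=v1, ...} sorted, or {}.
Apply events with t <= 41 (7 events):
  after event 1 (t=3: INC baz by 6): {baz=6}
  after event 2 (t=12: DEL baz): {}
  after event 3 (t=19: INC bar by 9): {bar=9}
  after event 4 (t=21: DEC baz by 15): {bar=9, baz=-15}
  after event 5 (t=31: INC bar by 14): {bar=23, baz=-15}
  after event 6 (t=32: INC baz by 15): {bar=23, baz=0}
  after event 7 (t=36: SET baz = -16): {bar=23, baz=-16}

Answer: {bar=23, baz=-16}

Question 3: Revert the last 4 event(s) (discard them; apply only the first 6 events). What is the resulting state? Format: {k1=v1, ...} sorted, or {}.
Keep first 6 events (discard last 4):
  after event 1 (t=3: INC baz by 6): {baz=6}
  after event 2 (t=12: DEL baz): {}
  after event 3 (t=19: INC bar by 9): {bar=9}
  after event 4 (t=21: DEC baz by 15): {bar=9, baz=-15}
  after event 5 (t=31: INC bar by 14): {bar=23, baz=-15}
  after event 6 (t=32: INC baz by 15): {bar=23, baz=0}

Answer: {bar=23, baz=0}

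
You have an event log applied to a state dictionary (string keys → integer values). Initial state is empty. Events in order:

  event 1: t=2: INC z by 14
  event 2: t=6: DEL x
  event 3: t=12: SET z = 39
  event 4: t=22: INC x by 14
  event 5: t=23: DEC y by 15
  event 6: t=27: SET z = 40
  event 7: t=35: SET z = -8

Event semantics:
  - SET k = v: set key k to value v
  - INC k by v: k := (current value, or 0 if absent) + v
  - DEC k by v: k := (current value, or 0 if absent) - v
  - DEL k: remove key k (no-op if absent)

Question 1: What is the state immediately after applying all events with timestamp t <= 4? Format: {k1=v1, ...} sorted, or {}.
Answer: {z=14}

Derivation:
Apply events with t <= 4 (1 events):
  after event 1 (t=2: INC z by 14): {z=14}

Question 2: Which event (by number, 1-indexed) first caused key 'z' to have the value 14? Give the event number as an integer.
Answer: 1

Derivation:
Looking for first event where z becomes 14:
  event 1: z (absent) -> 14  <-- first match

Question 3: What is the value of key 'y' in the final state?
Track key 'y' through all 7 events:
  event 1 (t=2: INC z by 14): y unchanged
  event 2 (t=6: DEL x): y unchanged
  event 3 (t=12: SET z = 39): y unchanged
  event 4 (t=22: INC x by 14): y unchanged
  event 5 (t=23: DEC y by 15): y (absent) -> -15
  event 6 (t=27: SET z = 40): y unchanged
  event 7 (t=35: SET z = -8): y unchanged
Final: y = -15

Answer: -15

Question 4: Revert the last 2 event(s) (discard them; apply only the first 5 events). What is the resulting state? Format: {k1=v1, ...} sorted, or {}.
Answer: {x=14, y=-15, z=39}

Derivation:
Keep first 5 events (discard last 2):
  after event 1 (t=2: INC z by 14): {z=14}
  after event 2 (t=6: DEL x): {z=14}
  after event 3 (t=12: SET z = 39): {z=39}
  after event 4 (t=22: INC x by 14): {x=14, z=39}
  after event 5 (t=23: DEC y by 15): {x=14, y=-15, z=39}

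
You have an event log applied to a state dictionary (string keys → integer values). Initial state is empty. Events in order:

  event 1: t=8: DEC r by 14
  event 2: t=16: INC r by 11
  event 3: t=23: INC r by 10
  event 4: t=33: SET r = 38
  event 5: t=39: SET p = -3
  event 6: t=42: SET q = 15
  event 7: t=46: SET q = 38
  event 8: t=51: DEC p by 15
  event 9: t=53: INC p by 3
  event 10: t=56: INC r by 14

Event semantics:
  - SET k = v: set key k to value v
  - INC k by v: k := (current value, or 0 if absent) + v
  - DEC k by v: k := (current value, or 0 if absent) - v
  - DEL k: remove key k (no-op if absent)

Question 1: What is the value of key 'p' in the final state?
Track key 'p' through all 10 events:
  event 1 (t=8: DEC r by 14): p unchanged
  event 2 (t=16: INC r by 11): p unchanged
  event 3 (t=23: INC r by 10): p unchanged
  event 4 (t=33: SET r = 38): p unchanged
  event 5 (t=39: SET p = -3): p (absent) -> -3
  event 6 (t=42: SET q = 15): p unchanged
  event 7 (t=46: SET q = 38): p unchanged
  event 8 (t=51: DEC p by 15): p -3 -> -18
  event 9 (t=53: INC p by 3): p -18 -> -15
  event 10 (t=56: INC r by 14): p unchanged
Final: p = -15

Answer: -15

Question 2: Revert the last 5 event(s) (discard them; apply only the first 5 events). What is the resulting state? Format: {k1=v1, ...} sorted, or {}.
Answer: {p=-3, r=38}

Derivation:
Keep first 5 events (discard last 5):
  after event 1 (t=8: DEC r by 14): {r=-14}
  after event 2 (t=16: INC r by 11): {r=-3}
  after event 3 (t=23: INC r by 10): {r=7}
  after event 4 (t=33: SET r = 38): {r=38}
  after event 5 (t=39: SET p = -3): {p=-3, r=38}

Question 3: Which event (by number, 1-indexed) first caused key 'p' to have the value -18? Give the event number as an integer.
Answer: 8

Derivation:
Looking for first event where p becomes -18:
  event 5: p = -3
  event 6: p = -3
  event 7: p = -3
  event 8: p -3 -> -18  <-- first match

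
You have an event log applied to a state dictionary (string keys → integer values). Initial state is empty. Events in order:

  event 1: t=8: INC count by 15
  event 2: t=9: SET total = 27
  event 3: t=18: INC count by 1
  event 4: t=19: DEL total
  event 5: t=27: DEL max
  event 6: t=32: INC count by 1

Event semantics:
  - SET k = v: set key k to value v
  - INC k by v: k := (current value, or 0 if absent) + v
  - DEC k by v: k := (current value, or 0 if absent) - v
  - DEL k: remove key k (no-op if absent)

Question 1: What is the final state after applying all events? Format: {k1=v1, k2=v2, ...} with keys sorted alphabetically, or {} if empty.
  after event 1 (t=8: INC count by 15): {count=15}
  after event 2 (t=9: SET total = 27): {count=15, total=27}
  after event 3 (t=18: INC count by 1): {count=16, total=27}
  after event 4 (t=19: DEL total): {count=16}
  after event 5 (t=27: DEL max): {count=16}
  after event 6 (t=32: INC count by 1): {count=17}

Answer: {count=17}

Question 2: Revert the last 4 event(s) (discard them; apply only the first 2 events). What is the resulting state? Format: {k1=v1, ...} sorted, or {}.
Keep first 2 events (discard last 4):
  after event 1 (t=8: INC count by 15): {count=15}
  after event 2 (t=9: SET total = 27): {count=15, total=27}

Answer: {count=15, total=27}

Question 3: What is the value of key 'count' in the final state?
Track key 'count' through all 6 events:
  event 1 (t=8: INC count by 15): count (absent) -> 15
  event 2 (t=9: SET total = 27): count unchanged
  event 3 (t=18: INC count by 1): count 15 -> 16
  event 4 (t=19: DEL total): count unchanged
  event 5 (t=27: DEL max): count unchanged
  event 6 (t=32: INC count by 1): count 16 -> 17
Final: count = 17

Answer: 17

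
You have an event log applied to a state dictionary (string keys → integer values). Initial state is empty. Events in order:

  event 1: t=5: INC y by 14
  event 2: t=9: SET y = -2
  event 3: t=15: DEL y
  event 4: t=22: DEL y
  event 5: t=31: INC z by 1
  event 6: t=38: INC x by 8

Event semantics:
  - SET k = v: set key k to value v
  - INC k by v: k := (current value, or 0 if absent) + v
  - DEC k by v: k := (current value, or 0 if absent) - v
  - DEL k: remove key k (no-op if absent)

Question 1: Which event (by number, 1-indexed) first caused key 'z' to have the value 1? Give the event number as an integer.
Looking for first event where z becomes 1:
  event 5: z (absent) -> 1  <-- first match

Answer: 5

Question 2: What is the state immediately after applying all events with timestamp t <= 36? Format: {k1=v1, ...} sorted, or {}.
Answer: {z=1}

Derivation:
Apply events with t <= 36 (5 events):
  after event 1 (t=5: INC y by 14): {y=14}
  after event 2 (t=9: SET y = -2): {y=-2}
  after event 3 (t=15: DEL y): {}
  after event 4 (t=22: DEL y): {}
  after event 5 (t=31: INC z by 1): {z=1}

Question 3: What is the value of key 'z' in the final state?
Answer: 1

Derivation:
Track key 'z' through all 6 events:
  event 1 (t=5: INC y by 14): z unchanged
  event 2 (t=9: SET y = -2): z unchanged
  event 3 (t=15: DEL y): z unchanged
  event 4 (t=22: DEL y): z unchanged
  event 5 (t=31: INC z by 1): z (absent) -> 1
  event 6 (t=38: INC x by 8): z unchanged
Final: z = 1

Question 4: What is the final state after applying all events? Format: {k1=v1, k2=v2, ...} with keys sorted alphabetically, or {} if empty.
  after event 1 (t=5: INC y by 14): {y=14}
  after event 2 (t=9: SET y = -2): {y=-2}
  after event 3 (t=15: DEL y): {}
  after event 4 (t=22: DEL y): {}
  after event 5 (t=31: INC z by 1): {z=1}
  after event 6 (t=38: INC x by 8): {x=8, z=1}

Answer: {x=8, z=1}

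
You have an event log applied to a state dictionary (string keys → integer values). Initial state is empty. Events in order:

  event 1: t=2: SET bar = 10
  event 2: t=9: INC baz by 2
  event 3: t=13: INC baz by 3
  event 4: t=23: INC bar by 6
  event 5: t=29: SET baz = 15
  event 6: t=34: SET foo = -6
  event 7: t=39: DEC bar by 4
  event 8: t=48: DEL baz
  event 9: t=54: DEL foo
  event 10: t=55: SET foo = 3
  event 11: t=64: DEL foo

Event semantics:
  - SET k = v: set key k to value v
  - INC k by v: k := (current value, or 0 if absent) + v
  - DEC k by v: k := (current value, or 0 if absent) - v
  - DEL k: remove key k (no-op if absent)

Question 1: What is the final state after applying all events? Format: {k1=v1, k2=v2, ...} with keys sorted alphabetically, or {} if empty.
  after event 1 (t=2: SET bar = 10): {bar=10}
  after event 2 (t=9: INC baz by 2): {bar=10, baz=2}
  after event 3 (t=13: INC baz by 3): {bar=10, baz=5}
  after event 4 (t=23: INC bar by 6): {bar=16, baz=5}
  after event 5 (t=29: SET baz = 15): {bar=16, baz=15}
  after event 6 (t=34: SET foo = -6): {bar=16, baz=15, foo=-6}
  after event 7 (t=39: DEC bar by 4): {bar=12, baz=15, foo=-6}
  after event 8 (t=48: DEL baz): {bar=12, foo=-6}
  after event 9 (t=54: DEL foo): {bar=12}
  after event 10 (t=55: SET foo = 3): {bar=12, foo=3}
  after event 11 (t=64: DEL foo): {bar=12}

Answer: {bar=12}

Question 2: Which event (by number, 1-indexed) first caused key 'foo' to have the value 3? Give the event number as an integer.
Looking for first event where foo becomes 3:
  event 6: foo = -6
  event 7: foo = -6
  event 8: foo = -6
  event 9: foo = (absent)
  event 10: foo (absent) -> 3  <-- first match

Answer: 10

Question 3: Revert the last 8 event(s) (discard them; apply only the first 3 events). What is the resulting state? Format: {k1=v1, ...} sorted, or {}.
Keep first 3 events (discard last 8):
  after event 1 (t=2: SET bar = 10): {bar=10}
  after event 2 (t=9: INC baz by 2): {bar=10, baz=2}
  after event 3 (t=13: INC baz by 3): {bar=10, baz=5}

Answer: {bar=10, baz=5}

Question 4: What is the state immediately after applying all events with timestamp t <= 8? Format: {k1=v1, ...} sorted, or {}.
Apply events with t <= 8 (1 events):
  after event 1 (t=2: SET bar = 10): {bar=10}

Answer: {bar=10}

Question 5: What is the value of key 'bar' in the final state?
Track key 'bar' through all 11 events:
  event 1 (t=2: SET bar = 10): bar (absent) -> 10
  event 2 (t=9: INC baz by 2): bar unchanged
  event 3 (t=13: INC baz by 3): bar unchanged
  event 4 (t=23: INC bar by 6): bar 10 -> 16
  event 5 (t=29: SET baz = 15): bar unchanged
  event 6 (t=34: SET foo = -6): bar unchanged
  event 7 (t=39: DEC bar by 4): bar 16 -> 12
  event 8 (t=48: DEL baz): bar unchanged
  event 9 (t=54: DEL foo): bar unchanged
  event 10 (t=55: SET foo = 3): bar unchanged
  event 11 (t=64: DEL foo): bar unchanged
Final: bar = 12

Answer: 12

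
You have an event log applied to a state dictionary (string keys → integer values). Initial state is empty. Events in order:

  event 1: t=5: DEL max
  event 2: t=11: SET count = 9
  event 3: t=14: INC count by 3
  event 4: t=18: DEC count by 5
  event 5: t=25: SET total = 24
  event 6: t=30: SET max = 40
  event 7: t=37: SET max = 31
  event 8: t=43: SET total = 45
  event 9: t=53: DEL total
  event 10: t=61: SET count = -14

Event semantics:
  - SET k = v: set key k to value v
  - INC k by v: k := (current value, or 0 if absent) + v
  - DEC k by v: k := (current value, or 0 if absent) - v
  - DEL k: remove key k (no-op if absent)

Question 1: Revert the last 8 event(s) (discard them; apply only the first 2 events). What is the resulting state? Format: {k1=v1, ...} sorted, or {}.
Answer: {count=9}

Derivation:
Keep first 2 events (discard last 8):
  after event 1 (t=5: DEL max): {}
  after event 2 (t=11: SET count = 9): {count=9}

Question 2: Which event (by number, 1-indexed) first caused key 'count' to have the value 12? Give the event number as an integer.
Answer: 3

Derivation:
Looking for first event where count becomes 12:
  event 2: count = 9
  event 3: count 9 -> 12  <-- first match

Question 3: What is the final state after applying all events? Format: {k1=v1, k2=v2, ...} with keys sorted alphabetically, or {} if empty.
Answer: {count=-14, max=31}

Derivation:
  after event 1 (t=5: DEL max): {}
  after event 2 (t=11: SET count = 9): {count=9}
  after event 3 (t=14: INC count by 3): {count=12}
  after event 4 (t=18: DEC count by 5): {count=7}
  after event 5 (t=25: SET total = 24): {count=7, total=24}
  after event 6 (t=30: SET max = 40): {count=7, max=40, total=24}
  after event 7 (t=37: SET max = 31): {count=7, max=31, total=24}
  after event 8 (t=43: SET total = 45): {count=7, max=31, total=45}
  after event 9 (t=53: DEL total): {count=7, max=31}
  after event 10 (t=61: SET count = -14): {count=-14, max=31}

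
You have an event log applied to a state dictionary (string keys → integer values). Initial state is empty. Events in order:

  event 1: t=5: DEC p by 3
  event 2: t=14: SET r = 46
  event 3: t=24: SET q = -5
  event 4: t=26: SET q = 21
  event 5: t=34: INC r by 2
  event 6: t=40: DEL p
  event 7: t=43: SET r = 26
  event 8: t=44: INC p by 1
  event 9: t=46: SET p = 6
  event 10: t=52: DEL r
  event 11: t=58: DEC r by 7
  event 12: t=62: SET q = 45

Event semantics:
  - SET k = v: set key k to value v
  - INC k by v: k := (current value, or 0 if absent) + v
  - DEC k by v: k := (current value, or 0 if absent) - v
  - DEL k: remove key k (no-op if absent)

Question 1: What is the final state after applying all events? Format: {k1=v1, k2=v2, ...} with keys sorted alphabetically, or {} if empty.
  after event 1 (t=5: DEC p by 3): {p=-3}
  after event 2 (t=14: SET r = 46): {p=-3, r=46}
  after event 3 (t=24: SET q = -5): {p=-3, q=-5, r=46}
  after event 4 (t=26: SET q = 21): {p=-3, q=21, r=46}
  after event 5 (t=34: INC r by 2): {p=-3, q=21, r=48}
  after event 6 (t=40: DEL p): {q=21, r=48}
  after event 7 (t=43: SET r = 26): {q=21, r=26}
  after event 8 (t=44: INC p by 1): {p=1, q=21, r=26}
  after event 9 (t=46: SET p = 6): {p=6, q=21, r=26}
  after event 10 (t=52: DEL r): {p=6, q=21}
  after event 11 (t=58: DEC r by 7): {p=6, q=21, r=-7}
  after event 12 (t=62: SET q = 45): {p=6, q=45, r=-7}

Answer: {p=6, q=45, r=-7}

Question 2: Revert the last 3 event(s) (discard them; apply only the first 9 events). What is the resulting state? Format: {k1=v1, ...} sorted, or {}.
Keep first 9 events (discard last 3):
  after event 1 (t=5: DEC p by 3): {p=-3}
  after event 2 (t=14: SET r = 46): {p=-3, r=46}
  after event 3 (t=24: SET q = -5): {p=-3, q=-5, r=46}
  after event 4 (t=26: SET q = 21): {p=-3, q=21, r=46}
  after event 5 (t=34: INC r by 2): {p=-3, q=21, r=48}
  after event 6 (t=40: DEL p): {q=21, r=48}
  after event 7 (t=43: SET r = 26): {q=21, r=26}
  after event 8 (t=44: INC p by 1): {p=1, q=21, r=26}
  after event 9 (t=46: SET p = 6): {p=6, q=21, r=26}

Answer: {p=6, q=21, r=26}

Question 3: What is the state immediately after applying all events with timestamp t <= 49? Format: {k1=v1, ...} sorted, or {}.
Apply events with t <= 49 (9 events):
  after event 1 (t=5: DEC p by 3): {p=-3}
  after event 2 (t=14: SET r = 46): {p=-3, r=46}
  after event 3 (t=24: SET q = -5): {p=-3, q=-5, r=46}
  after event 4 (t=26: SET q = 21): {p=-3, q=21, r=46}
  after event 5 (t=34: INC r by 2): {p=-3, q=21, r=48}
  after event 6 (t=40: DEL p): {q=21, r=48}
  after event 7 (t=43: SET r = 26): {q=21, r=26}
  after event 8 (t=44: INC p by 1): {p=1, q=21, r=26}
  after event 9 (t=46: SET p = 6): {p=6, q=21, r=26}

Answer: {p=6, q=21, r=26}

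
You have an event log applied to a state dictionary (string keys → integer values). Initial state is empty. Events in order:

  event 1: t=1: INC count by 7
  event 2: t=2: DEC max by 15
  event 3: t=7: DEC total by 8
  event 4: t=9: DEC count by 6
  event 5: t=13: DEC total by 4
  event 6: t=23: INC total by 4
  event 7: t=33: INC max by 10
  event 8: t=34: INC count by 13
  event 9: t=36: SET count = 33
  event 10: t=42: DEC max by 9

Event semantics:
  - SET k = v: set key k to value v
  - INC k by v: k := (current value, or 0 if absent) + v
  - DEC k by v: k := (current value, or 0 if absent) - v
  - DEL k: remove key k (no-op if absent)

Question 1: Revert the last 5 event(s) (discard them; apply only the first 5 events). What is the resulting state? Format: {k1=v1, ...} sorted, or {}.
Keep first 5 events (discard last 5):
  after event 1 (t=1: INC count by 7): {count=7}
  after event 2 (t=2: DEC max by 15): {count=7, max=-15}
  after event 3 (t=7: DEC total by 8): {count=7, max=-15, total=-8}
  after event 4 (t=9: DEC count by 6): {count=1, max=-15, total=-8}
  after event 5 (t=13: DEC total by 4): {count=1, max=-15, total=-12}

Answer: {count=1, max=-15, total=-12}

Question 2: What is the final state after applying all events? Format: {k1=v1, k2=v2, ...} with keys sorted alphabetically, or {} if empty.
  after event 1 (t=1: INC count by 7): {count=7}
  after event 2 (t=2: DEC max by 15): {count=7, max=-15}
  after event 3 (t=7: DEC total by 8): {count=7, max=-15, total=-8}
  after event 4 (t=9: DEC count by 6): {count=1, max=-15, total=-8}
  after event 5 (t=13: DEC total by 4): {count=1, max=-15, total=-12}
  after event 6 (t=23: INC total by 4): {count=1, max=-15, total=-8}
  after event 7 (t=33: INC max by 10): {count=1, max=-5, total=-8}
  after event 8 (t=34: INC count by 13): {count=14, max=-5, total=-8}
  after event 9 (t=36: SET count = 33): {count=33, max=-5, total=-8}
  after event 10 (t=42: DEC max by 9): {count=33, max=-14, total=-8}

Answer: {count=33, max=-14, total=-8}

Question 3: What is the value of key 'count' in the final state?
Track key 'count' through all 10 events:
  event 1 (t=1: INC count by 7): count (absent) -> 7
  event 2 (t=2: DEC max by 15): count unchanged
  event 3 (t=7: DEC total by 8): count unchanged
  event 4 (t=9: DEC count by 6): count 7 -> 1
  event 5 (t=13: DEC total by 4): count unchanged
  event 6 (t=23: INC total by 4): count unchanged
  event 7 (t=33: INC max by 10): count unchanged
  event 8 (t=34: INC count by 13): count 1 -> 14
  event 9 (t=36: SET count = 33): count 14 -> 33
  event 10 (t=42: DEC max by 9): count unchanged
Final: count = 33

Answer: 33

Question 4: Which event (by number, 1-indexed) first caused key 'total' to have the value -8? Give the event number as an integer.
Answer: 3

Derivation:
Looking for first event where total becomes -8:
  event 3: total (absent) -> -8  <-- first match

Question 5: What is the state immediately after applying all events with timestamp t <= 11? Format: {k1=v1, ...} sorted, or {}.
Answer: {count=1, max=-15, total=-8}

Derivation:
Apply events with t <= 11 (4 events):
  after event 1 (t=1: INC count by 7): {count=7}
  after event 2 (t=2: DEC max by 15): {count=7, max=-15}
  after event 3 (t=7: DEC total by 8): {count=7, max=-15, total=-8}
  after event 4 (t=9: DEC count by 6): {count=1, max=-15, total=-8}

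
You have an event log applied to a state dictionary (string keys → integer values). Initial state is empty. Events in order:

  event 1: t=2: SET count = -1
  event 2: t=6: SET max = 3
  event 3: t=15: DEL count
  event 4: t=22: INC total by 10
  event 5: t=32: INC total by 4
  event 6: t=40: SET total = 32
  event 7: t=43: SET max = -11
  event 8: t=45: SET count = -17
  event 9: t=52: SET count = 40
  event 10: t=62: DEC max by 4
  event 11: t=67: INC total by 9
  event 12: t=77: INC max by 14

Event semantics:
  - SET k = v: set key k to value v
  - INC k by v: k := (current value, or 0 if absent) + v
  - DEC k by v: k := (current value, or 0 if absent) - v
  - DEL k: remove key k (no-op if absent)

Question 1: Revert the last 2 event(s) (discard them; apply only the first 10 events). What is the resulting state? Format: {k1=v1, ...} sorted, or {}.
Answer: {count=40, max=-15, total=32}

Derivation:
Keep first 10 events (discard last 2):
  after event 1 (t=2: SET count = -1): {count=-1}
  after event 2 (t=6: SET max = 3): {count=-1, max=3}
  after event 3 (t=15: DEL count): {max=3}
  after event 4 (t=22: INC total by 10): {max=3, total=10}
  after event 5 (t=32: INC total by 4): {max=3, total=14}
  after event 6 (t=40: SET total = 32): {max=3, total=32}
  after event 7 (t=43: SET max = -11): {max=-11, total=32}
  after event 8 (t=45: SET count = -17): {count=-17, max=-11, total=32}
  after event 9 (t=52: SET count = 40): {count=40, max=-11, total=32}
  after event 10 (t=62: DEC max by 4): {count=40, max=-15, total=32}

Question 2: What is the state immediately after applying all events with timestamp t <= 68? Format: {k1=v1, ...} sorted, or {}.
Apply events with t <= 68 (11 events):
  after event 1 (t=2: SET count = -1): {count=-1}
  after event 2 (t=6: SET max = 3): {count=-1, max=3}
  after event 3 (t=15: DEL count): {max=3}
  after event 4 (t=22: INC total by 10): {max=3, total=10}
  after event 5 (t=32: INC total by 4): {max=3, total=14}
  after event 6 (t=40: SET total = 32): {max=3, total=32}
  after event 7 (t=43: SET max = -11): {max=-11, total=32}
  after event 8 (t=45: SET count = -17): {count=-17, max=-11, total=32}
  after event 9 (t=52: SET count = 40): {count=40, max=-11, total=32}
  after event 10 (t=62: DEC max by 4): {count=40, max=-15, total=32}
  after event 11 (t=67: INC total by 9): {count=40, max=-15, total=41}

Answer: {count=40, max=-15, total=41}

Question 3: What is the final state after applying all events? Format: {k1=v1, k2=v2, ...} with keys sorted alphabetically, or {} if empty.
Answer: {count=40, max=-1, total=41}

Derivation:
  after event 1 (t=2: SET count = -1): {count=-1}
  after event 2 (t=6: SET max = 3): {count=-1, max=3}
  after event 3 (t=15: DEL count): {max=3}
  after event 4 (t=22: INC total by 10): {max=3, total=10}
  after event 5 (t=32: INC total by 4): {max=3, total=14}
  after event 6 (t=40: SET total = 32): {max=3, total=32}
  after event 7 (t=43: SET max = -11): {max=-11, total=32}
  after event 8 (t=45: SET count = -17): {count=-17, max=-11, total=32}
  after event 9 (t=52: SET count = 40): {count=40, max=-11, total=32}
  after event 10 (t=62: DEC max by 4): {count=40, max=-15, total=32}
  after event 11 (t=67: INC total by 9): {count=40, max=-15, total=41}
  after event 12 (t=77: INC max by 14): {count=40, max=-1, total=41}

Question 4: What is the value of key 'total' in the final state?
Track key 'total' through all 12 events:
  event 1 (t=2: SET count = -1): total unchanged
  event 2 (t=6: SET max = 3): total unchanged
  event 3 (t=15: DEL count): total unchanged
  event 4 (t=22: INC total by 10): total (absent) -> 10
  event 5 (t=32: INC total by 4): total 10 -> 14
  event 6 (t=40: SET total = 32): total 14 -> 32
  event 7 (t=43: SET max = -11): total unchanged
  event 8 (t=45: SET count = -17): total unchanged
  event 9 (t=52: SET count = 40): total unchanged
  event 10 (t=62: DEC max by 4): total unchanged
  event 11 (t=67: INC total by 9): total 32 -> 41
  event 12 (t=77: INC max by 14): total unchanged
Final: total = 41

Answer: 41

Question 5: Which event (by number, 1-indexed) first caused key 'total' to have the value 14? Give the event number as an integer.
Looking for first event where total becomes 14:
  event 4: total = 10
  event 5: total 10 -> 14  <-- first match

Answer: 5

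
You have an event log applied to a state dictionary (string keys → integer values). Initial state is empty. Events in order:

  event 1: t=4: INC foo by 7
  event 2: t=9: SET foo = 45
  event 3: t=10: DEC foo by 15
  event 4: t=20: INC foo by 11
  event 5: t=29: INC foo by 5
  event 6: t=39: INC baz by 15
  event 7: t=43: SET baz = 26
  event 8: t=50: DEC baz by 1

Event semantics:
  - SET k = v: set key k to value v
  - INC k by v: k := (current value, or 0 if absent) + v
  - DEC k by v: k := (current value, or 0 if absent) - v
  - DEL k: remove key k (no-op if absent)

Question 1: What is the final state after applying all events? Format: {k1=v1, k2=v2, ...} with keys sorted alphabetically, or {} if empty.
  after event 1 (t=4: INC foo by 7): {foo=7}
  after event 2 (t=9: SET foo = 45): {foo=45}
  after event 3 (t=10: DEC foo by 15): {foo=30}
  after event 4 (t=20: INC foo by 11): {foo=41}
  after event 5 (t=29: INC foo by 5): {foo=46}
  after event 6 (t=39: INC baz by 15): {baz=15, foo=46}
  after event 7 (t=43: SET baz = 26): {baz=26, foo=46}
  after event 8 (t=50: DEC baz by 1): {baz=25, foo=46}

Answer: {baz=25, foo=46}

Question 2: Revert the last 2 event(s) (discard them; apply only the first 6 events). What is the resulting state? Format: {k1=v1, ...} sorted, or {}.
Keep first 6 events (discard last 2):
  after event 1 (t=4: INC foo by 7): {foo=7}
  after event 2 (t=9: SET foo = 45): {foo=45}
  after event 3 (t=10: DEC foo by 15): {foo=30}
  after event 4 (t=20: INC foo by 11): {foo=41}
  after event 5 (t=29: INC foo by 5): {foo=46}
  after event 6 (t=39: INC baz by 15): {baz=15, foo=46}

Answer: {baz=15, foo=46}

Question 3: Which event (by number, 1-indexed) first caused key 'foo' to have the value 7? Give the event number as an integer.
Looking for first event where foo becomes 7:
  event 1: foo (absent) -> 7  <-- first match

Answer: 1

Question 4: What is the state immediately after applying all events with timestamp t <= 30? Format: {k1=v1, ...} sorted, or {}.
Apply events with t <= 30 (5 events):
  after event 1 (t=4: INC foo by 7): {foo=7}
  after event 2 (t=9: SET foo = 45): {foo=45}
  after event 3 (t=10: DEC foo by 15): {foo=30}
  after event 4 (t=20: INC foo by 11): {foo=41}
  after event 5 (t=29: INC foo by 5): {foo=46}

Answer: {foo=46}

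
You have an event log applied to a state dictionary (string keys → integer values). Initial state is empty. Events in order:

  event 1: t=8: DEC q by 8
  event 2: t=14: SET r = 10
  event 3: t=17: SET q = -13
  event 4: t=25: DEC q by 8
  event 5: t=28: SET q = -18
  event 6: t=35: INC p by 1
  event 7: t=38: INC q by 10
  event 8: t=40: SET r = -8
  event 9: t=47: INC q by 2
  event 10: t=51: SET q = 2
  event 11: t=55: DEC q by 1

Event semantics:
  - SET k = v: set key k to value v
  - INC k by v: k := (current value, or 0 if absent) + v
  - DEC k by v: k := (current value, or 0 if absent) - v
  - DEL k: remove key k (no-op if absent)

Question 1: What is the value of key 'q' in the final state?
Track key 'q' through all 11 events:
  event 1 (t=8: DEC q by 8): q (absent) -> -8
  event 2 (t=14: SET r = 10): q unchanged
  event 3 (t=17: SET q = -13): q -8 -> -13
  event 4 (t=25: DEC q by 8): q -13 -> -21
  event 5 (t=28: SET q = -18): q -21 -> -18
  event 6 (t=35: INC p by 1): q unchanged
  event 7 (t=38: INC q by 10): q -18 -> -8
  event 8 (t=40: SET r = -8): q unchanged
  event 9 (t=47: INC q by 2): q -8 -> -6
  event 10 (t=51: SET q = 2): q -6 -> 2
  event 11 (t=55: DEC q by 1): q 2 -> 1
Final: q = 1

Answer: 1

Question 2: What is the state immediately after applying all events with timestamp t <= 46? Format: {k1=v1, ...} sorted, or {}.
Apply events with t <= 46 (8 events):
  after event 1 (t=8: DEC q by 8): {q=-8}
  after event 2 (t=14: SET r = 10): {q=-8, r=10}
  after event 3 (t=17: SET q = -13): {q=-13, r=10}
  after event 4 (t=25: DEC q by 8): {q=-21, r=10}
  after event 5 (t=28: SET q = -18): {q=-18, r=10}
  after event 6 (t=35: INC p by 1): {p=1, q=-18, r=10}
  after event 7 (t=38: INC q by 10): {p=1, q=-8, r=10}
  after event 8 (t=40: SET r = -8): {p=1, q=-8, r=-8}

Answer: {p=1, q=-8, r=-8}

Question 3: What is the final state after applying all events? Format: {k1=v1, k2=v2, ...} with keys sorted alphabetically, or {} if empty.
Answer: {p=1, q=1, r=-8}

Derivation:
  after event 1 (t=8: DEC q by 8): {q=-8}
  after event 2 (t=14: SET r = 10): {q=-8, r=10}
  after event 3 (t=17: SET q = -13): {q=-13, r=10}
  after event 4 (t=25: DEC q by 8): {q=-21, r=10}
  after event 5 (t=28: SET q = -18): {q=-18, r=10}
  after event 6 (t=35: INC p by 1): {p=1, q=-18, r=10}
  after event 7 (t=38: INC q by 10): {p=1, q=-8, r=10}
  after event 8 (t=40: SET r = -8): {p=1, q=-8, r=-8}
  after event 9 (t=47: INC q by 2): {p=1, q=-6, r=-8}
  after event 10 (t=51: SET q = 2): {p=1, q=2, r=-8}
  after event 11 (t=55: DEC q by 1): {p=1, q=1, r=-8}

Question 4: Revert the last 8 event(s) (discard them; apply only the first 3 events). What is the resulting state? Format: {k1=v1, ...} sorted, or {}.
Keep first 3 events (discard last 8):
  after event 1 (t=8: DEC q by 8): {q=-8}
  after event 2 (t=14: SET r = 10): {q=-8, r=10}
  after event 3 (t=17: SET q = -13): {q=-13, r=10}

Answer: {q=-13, r=10}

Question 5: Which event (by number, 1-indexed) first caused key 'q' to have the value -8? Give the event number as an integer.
Answer: 1

Derivation:
Looking for first event where q becomes -8:
  event 1: q (absent) -> -8  <-- first match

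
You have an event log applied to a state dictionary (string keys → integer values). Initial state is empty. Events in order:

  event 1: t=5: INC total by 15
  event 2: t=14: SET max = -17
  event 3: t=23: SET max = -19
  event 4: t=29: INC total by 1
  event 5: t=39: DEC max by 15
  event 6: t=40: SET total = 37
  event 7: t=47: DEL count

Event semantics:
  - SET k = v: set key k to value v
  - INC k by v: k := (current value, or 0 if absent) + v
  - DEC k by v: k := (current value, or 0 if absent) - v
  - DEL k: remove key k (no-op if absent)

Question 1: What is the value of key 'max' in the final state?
Track key 'max' through all 7 events:
  event 1 (t=5: INC total by 15): max unchanged
  event 2 (t=14: SET max = -17): max (absent) -> -17
  event 3 (t=23: SET max = -19): max -17 -> -19
  event 4 (t=29: INC total by 1): max unchanged
  event 5 (t=39: DEC max by 15): max -19 -> -34
  event 6 (t=40: SET total = 37): max unchanged
  event 7 (t=47: DEL count): max unchanged
Final: max = -34

Answer: -34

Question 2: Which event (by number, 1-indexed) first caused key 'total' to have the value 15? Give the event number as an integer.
Answer: 1

Derivation:
Looking for first event where total becomes 15:
  event 1: total (absent) -> 15  <-- first match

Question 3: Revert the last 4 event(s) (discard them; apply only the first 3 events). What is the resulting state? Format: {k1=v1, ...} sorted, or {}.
Keep first 3 events (discard last 4):
  after event 1 (t=5: INC total by 15): {total=15}
  after event 2 (t=14: SET max = -17): {max=-17, total=15}
  after event 3 (t=23: SET max = -19): {max=-19, total=15}

Answer: {max=-19, total=15}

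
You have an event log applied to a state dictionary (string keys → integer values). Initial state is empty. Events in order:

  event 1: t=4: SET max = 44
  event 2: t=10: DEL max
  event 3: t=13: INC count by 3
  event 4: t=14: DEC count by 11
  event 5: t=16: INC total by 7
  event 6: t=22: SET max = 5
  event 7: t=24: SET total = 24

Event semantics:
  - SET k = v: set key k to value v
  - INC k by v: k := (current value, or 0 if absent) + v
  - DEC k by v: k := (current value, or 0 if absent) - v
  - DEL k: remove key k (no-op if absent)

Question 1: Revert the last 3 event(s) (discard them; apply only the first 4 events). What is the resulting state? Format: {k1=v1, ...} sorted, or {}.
Answer: {count=-8}

Derivation:
Keep first 4 events (discard last 3):
  after event 1 (t=4: SET max = 44): {max=44}
  after event 2 (t=10: DEL max): {}
  after event 3 (t=13: INC count by 3): {count=3}
  after event 4 (t=14: DEC count by 11): {count=-8}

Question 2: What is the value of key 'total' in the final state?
Track key 'total' through all 7 events:
  event 1 (t=4: SET max = 44): total unchanged
  event 2 (t=10: DEL max): total unchanged
  event 3 (t=13: INC count by 3): total unchanged
  event 4 (t=14: DEC count by 11): total unchanged
  event 5 (t=16: INC total by 7): total (absent) -> 7
  event 6 (t=22: SET max = 5): total unchanged
  event 7 (t=24: SET total = 24): total 7 -> 24
Final: total = 24

Answer: 24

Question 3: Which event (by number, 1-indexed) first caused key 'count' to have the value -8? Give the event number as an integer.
Answer: 4

Derivation:
Looking for first event where count becomes -8:
  event 3: count = 3
  event 4: count 3 -> -8  <-- first match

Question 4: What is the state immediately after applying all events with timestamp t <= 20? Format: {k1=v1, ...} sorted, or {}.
Answer: {count=-8, total=7}

Derivation:
Apply events with t <= 20 (5 events):
  after event 1 (t=4: SET max = 44): {max=44}
  after event 2 (t=10: DEL max): {}
  after event 3 (t=13: INC count by 3): {count=3}
  after event 4 (t=14: DEC count by 11): {count=-8}
  after event 5 (t=16: INC total by 7): {count=-8, total=7}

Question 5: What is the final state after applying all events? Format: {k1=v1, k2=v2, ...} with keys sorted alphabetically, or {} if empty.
Answer: {count=-8, max=5, total=24}

Derivation:
  after event 1 (t=4: SET max = 44): {max=44}
  after event 2 (t=10: DEL max): {}
  after event 3 (t=13: INC count by 3): {count=3}
  after event 4 (t=14: DEC count by 11): {count=-8}
  after event 5 (t=16: INC total by 7): {count=-8, total=7}
  after event 6 (t=22: SET max = 5): {count=-8, max=5, total=7}
  after event 7 (t=24: SET total = 24): {count=-8, max=5, total=24}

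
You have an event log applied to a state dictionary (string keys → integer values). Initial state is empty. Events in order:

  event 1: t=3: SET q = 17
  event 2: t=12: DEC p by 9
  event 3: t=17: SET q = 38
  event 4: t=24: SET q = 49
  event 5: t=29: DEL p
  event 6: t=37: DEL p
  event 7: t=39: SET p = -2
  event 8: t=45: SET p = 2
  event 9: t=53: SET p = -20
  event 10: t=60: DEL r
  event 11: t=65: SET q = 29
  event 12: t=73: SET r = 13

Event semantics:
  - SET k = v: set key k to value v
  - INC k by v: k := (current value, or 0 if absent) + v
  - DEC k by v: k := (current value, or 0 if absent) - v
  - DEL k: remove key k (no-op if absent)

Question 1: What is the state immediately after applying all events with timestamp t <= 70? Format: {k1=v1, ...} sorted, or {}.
Answer: {p=-20, q=29}

Derivation:
Apply events with t <= 70 (11 events):
  after event 1 (t=3: SET q = 17): {q=17}
  after event 2 (t=12: DEC p by 9): {p=-9, q=17}
  after event 3 (t=17: SET q = 38): {p=-9, q=38}
  after event 4 (t=24: SET q = 49): {p=-9, q=49}
  after event 5 (t=29: DEL p): {q=49}
  after event 6 (t=37: DEL p): {q=49}
  after event 7 (t=39: SET p = -2): {p=-2, q=49}
  after event 8 (t=45: SET p = 2): {p=2, q=49}
  after event 9 (t=53: SET p = -20): {p=-20, q=49}
  after event 10 (t=60: DEL r): {p=-20, q=49}
  after event 11 (t=65: SET q = 29): {p=-20, q=29}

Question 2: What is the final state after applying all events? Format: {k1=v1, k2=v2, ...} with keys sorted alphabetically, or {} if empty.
  after event 1 (t=3: SET q = 17): {q=17}
  after event 2 (t=12: DEC p by 9): {p=-9, q=17}
  after event 3 (t=17: SET q = 38): {p=-9, q=38}
  after event 4 (t=24: SET q = 49): {p=-9, q=49}
  after event 5 (t=29: DEL p): {q=49}
  after event 6 (t=37: DEL p): {q=49}
  after event 7 (t=39: SET p = -2): {p=-2, q=49}
  after event 8 (t=45: SET p = 2): {p=2, q=49}
  after event 9 (t=53: SET p = -20): {p=-20, q=49}
  after event 10 (t=60: DEL r): {p=-20, q=49}
  after event 11 (t=65: SET q = 29): {p=-20, q=29}
  after event 12 (t=73: SET r = 13): {p=-20, q=29, r=13}

Answer: {p=-20, q=29, r=13}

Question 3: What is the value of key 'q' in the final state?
Answer: 29

Derivation:
Track key 'q' through all 12 events:
  event 1 (t=3: SET q = 17): q (absent) -> 17
  event 2 (t=12: DEC p by 9): q unchanged
  event 3 (t=17: SET q = 38): q 17 -> 38
  event 4 (t=24: SET q = 49): q 38 -> 49
  event 5 (t=29: DEL p): q unchanged
  event 6 (t=37: DEL p): q unchanged
  event 7 (t=39: SET p = -2): q unchanged
  event 8 (t=45: SET p = 2): q unchanged
  event 9 (t=53: SET p = -20): q unchanged
  event 10 (t=60: DEL r): q unchanged
  event 11 (t=65: SET q = 29): q 49 -> 29
  event 12 (t=73: SET r = 13): q unchanged
Final: q = 29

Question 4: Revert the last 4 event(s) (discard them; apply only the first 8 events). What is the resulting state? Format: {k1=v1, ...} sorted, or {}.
Keep first 8 events (discard last 4):
  after event 1 (t=3: SET q = 17): {q=17}
  after event 2 (t=12: DEC p by 9): {p=-9, q=17}
  after event 3 (t=17: SET q = 38): {p=-9, q=38}
  after event 4 (t=24: SET q = 49): {p=-9, q=49}
  after event 5 (t=29: DEL p): {q=49}
  after event 6 (t=37: DEL p): {q=49}
  after event 7 (t=39: SET p = -2): {p=-2, q=49}
  after event 8 (t=45: SET p = 2): {p=2, q=49}

Answer: {p=2, q=49}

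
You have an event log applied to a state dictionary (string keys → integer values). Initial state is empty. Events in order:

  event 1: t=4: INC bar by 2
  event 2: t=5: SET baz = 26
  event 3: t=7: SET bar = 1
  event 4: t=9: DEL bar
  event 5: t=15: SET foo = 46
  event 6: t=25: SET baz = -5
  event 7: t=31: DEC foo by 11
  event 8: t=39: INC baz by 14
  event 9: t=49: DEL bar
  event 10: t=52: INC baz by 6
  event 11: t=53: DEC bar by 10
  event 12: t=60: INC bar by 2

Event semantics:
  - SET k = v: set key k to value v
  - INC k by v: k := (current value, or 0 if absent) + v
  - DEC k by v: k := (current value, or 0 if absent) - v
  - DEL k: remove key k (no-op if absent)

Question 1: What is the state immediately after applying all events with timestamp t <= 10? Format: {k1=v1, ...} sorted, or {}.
Answer: {baz=26}

Derivation:
Apply events with t <= 10 (4 events):
  after event 1 (t=4: INC bar by 2): {bar=2}
  after event 2 (t=5: SET baz = 26): {bar=2, baz=26}
  after event 3 (t=7: SET bar = 1): {bar=1, baz=26}
  after event 4 (t=9: DEL bar): {baz=26}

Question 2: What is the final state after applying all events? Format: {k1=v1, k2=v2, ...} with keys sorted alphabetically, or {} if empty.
  after event 1 (t=4: INC bar by 2): {bar=2}
  after event 2 (t=5: SET baz = 26): {bar=2, baz=26}
  after event 3 (t=7: SET bar = 1): {bar=1, baz=26}
  after event 4 (t=9: DEL bar): {baz=26}
  after event 5 (t=15: SET foo = 46): {baz=26, foo=46}
  after event 6 (t=25: SET baz = -5): {baz=-5, foo=46}
  after event 7 (t=31: DEC foo by 11): {baz=-5, foo=35}
  after event 8 (t=39: INC baz by 14): {baz=9, foo=35}
  after event 9 (t=49: DEL bar): {baz=9, foo=35}
  after event 10 (t=52: INC baz by 6): {baz=15, foo=35}
  after event 11 (t=53: DEC bar by 10): {bar=-10, baz=15, foo=35}
  after event 12 (t=60: INC bar by 2): {bar=-8, baz=15, foo=35}

Answer: {bar=-8, baz=15, foo=35}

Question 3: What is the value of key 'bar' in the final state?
Answer: -8

Derivation:
Track key 'bar' through all 12 events:
  event 1 (t=4: INC bar by 2): bar (absent) -> 2
  event 2 (t=5: SET baz = 26): bar unchanged
  event 3 (t=7: SET bar = 1): bar 2 -> 1
  event 4 (t=9: DEL bar): bar 1 -> (absent)
  event 5 (t=15: SET foo = 46): bar unchanged
  event 6 (t=25: SET baz = -5): bar unchanged
  event 7 (t=31: DEC foo by 11): bar unchanged
  event 8 (t=39: INC baz by 14): bar unchanged
  event 9 (t=49: DEL bar): bar (absent) -> (absent)
  event 10 (t=52: INC baz by 6): bar unchanged
  event 11 (t=53: DEC bar by 10): bar (absent) -> -10
  event 12 (t=60: INC bar by 2): bar -10 -> -8
Final: bar = -8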